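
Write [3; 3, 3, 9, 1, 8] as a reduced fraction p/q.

Using pₖ = aₖpₖ₋₁ + pₖ₋₂ and qₖ = aₖqₖ₋₁ + qₖ₋₂:
  k=0: a=3, p=3, q=1
  k=1: a=3, p=10, q=3
  k=2: a=3, p=33, q=10
  k=3: a=9, p=307, q=93
  k=4: a=1, p=340, q=103
  k=5: a=8, p=3027, q=917

3027/917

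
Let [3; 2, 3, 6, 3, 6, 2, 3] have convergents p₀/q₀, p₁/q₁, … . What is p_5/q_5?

Using pₖ = aₖpₖ₋₁ + pₖ₋₂, qₖ = aₖqₖ₋₁ + qₖ₋₂ (with p₋₁=1, p₋₂=0, q₋₁=0, q₋₂=1):
  k=0: a=3, p=3, q=1
  k=1: a=2, p=7, q=2
  k=2: a=3, p=24, q=7
  k=3: a=6, p=151, q=44
  k=4: a=3, p=477, q=139
  k=5: a=6, p=3013, q=878

3013/878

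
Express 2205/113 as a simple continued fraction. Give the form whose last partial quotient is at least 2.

2205 = 19·113 + 58
113 = 1·58 + 55
58 = 1·55 + 3
55 = 18·3 + 1
3 = 3·1 + 0  (stop)
So 2205/113 = [19; 1, 1, 18, 3].

[19; 1, 1, 18, 3]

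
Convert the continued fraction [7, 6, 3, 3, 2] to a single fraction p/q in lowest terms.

1038/145

Fold from the inside: start with 2/1.
  3 + 1/2 = 7/2
  3 + 2/7 = 23/7
  6 + 7/23 = 145/23
  7 + 23/145 = 1038/145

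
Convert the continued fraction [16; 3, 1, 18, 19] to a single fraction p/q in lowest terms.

Using pₖ = aₖpₖ₋₁ + pₖ₋₂ and qₖ = aₖqₖ₋₁ + qₖ₋₂:
  k=0: a=16, p=16, q=1
  k=1: a=3, p=49, q=3
  k=2: a=1, p=65, q=4
  k=3: a=18, p=1219, q=75
  k=4: a=19, p=23226, q=1429

23226/1429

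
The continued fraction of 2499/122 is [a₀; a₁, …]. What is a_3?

1

2499 = 20·122 + 59   →  a_0 = 20
122 = 2·59 + 4   →  a_1 = 2
59 = 14·4 + 3   →  a_2 = 14
4 = 1·3 + 1   →  a_3 = 1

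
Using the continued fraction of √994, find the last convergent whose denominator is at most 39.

√994 = [31; 1, 1, 8, 1, 1, 62, …] (period length 6).
Convergents:
  p_0/q_0 = 31/1
  p_1/q_1 = 32/1
  p_2/q_2 = 63/2
  p_3/q_3 = 536/17
  p_4/q_4 = 599/19
  p_5/q_5 = 1135/36
  p_6/q_6 = 70969/2251
q_5 = 36 ≤ 39 < 2251 = q_6, so the answer is 1135/36.

1135/36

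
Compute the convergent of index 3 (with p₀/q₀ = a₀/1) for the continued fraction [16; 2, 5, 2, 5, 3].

Using pₖ = aₖpₖ₋₁ + pₖ₋₂, qₖ = aₖqₖ₋₁ + qₖ₋₂ (with p₋₁=1, p₋₂=0, q₋₁=0, q₋₂=1):
  k=0: a=16, p=16, q=1
  k=1: a=2, p=33, q=2
  k=2: a=5, p=181, q=11
  k=3: a=2, p=395, q=24

395/24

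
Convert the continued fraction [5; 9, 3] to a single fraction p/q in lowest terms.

143/28

Using pₖ = aₖpₖ₋₁ + pₖ₋₂ and qₖ = aₖqₖ₋₁ + qₖ₋₂:
  k=0: a=5, p=5, q=1
  k=1: a=9, p=46, q=9
  k=2: a=3, p=143, q=28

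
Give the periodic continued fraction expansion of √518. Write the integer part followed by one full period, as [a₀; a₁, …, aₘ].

a₀ = ⌊√518⌋ = 22.

[22; 1, 3, 6, 3, 1, 44]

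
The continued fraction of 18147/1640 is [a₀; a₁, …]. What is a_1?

18147 = 11·1640 + 107   →  a_0 = 11
1640 = 15·107 + 35   →  a_1 = 15

15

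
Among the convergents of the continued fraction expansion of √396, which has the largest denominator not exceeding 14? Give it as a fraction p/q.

199/10

√396 = [19; 1, 8, 1, 38, …] (period length 4).
Convergents:
  p_0/q_0 = 19/1
  p_1/q_1 = 20/1
  p_2/q_2 = 179/9
  p_3/q_3 = 199/10
  p_4/q_4 = 7741/389
q_3 = 10 ≤ 14 < 389 = q_4, so the answer is 199/10.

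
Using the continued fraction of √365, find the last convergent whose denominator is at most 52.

√365 = [19; 9, 1, 1, 9, 38, …] (period length 5).
Convergents:
  p_0/q_0 = 19/1
  p_1/q_1 = 172/9
  p_2/q_2 = 191/10
  p_3/q_3 = 363/19
  p_4/q_4 = 3458/181
q_3 = 19 ≤ 52 < 181 = q_4, so the answer is 363/19.

363/19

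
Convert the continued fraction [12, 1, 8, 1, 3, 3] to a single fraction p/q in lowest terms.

Fold from the inside: start with 3/1.
  3 + 1/3 = 10/3
  1 + 3/10 = 13/10
  8 + 10/13 = 114/13
  1 + 13/114 = 127/114
  12 + 114/127 = 1638/127

1638/127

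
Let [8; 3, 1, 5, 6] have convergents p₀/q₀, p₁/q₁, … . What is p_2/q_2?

33/4

Using pₖ = aₖpₖ₋₁ + pₖ₋₂, qₖ = aₖqₖ₋₁ + qₖ₋₂ (with p₋₁=1, p₋₂=0, q₋₁=0, q₋₂=1):
  k=0: a=8, p=8, q=1
  k=1: a=3, p=25, q=3
  k=2: a=1, p=33, q=4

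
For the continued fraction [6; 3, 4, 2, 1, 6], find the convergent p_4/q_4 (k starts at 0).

Using pₖ = aₖpₖ₋₁ + pₖ₋₂, qₖ = aₖqₖ₋₁ + qₖ₋₂ (with p₋₁=1, p₋₂=0, q₋₁=0, q₋₂=1):
  k=0: a=6, p=6, q=1
  k=1: a=3, p=19, q=3
  k=2: a=4, p=82, q=13
  k=3: a=2, p=183, q=29
  k=4: a=1, p=265, q=42

265/42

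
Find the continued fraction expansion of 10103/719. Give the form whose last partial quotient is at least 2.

[14; 19, 2, 3, 5]

10103 = 14·719 + 37
719 = 19·37 + 16
37 = 2·16 + 5
16 = 3·5 + 1
5 = 5·1 + 0  (stop)
So 10103/719 = [14; 19, 2, 3, 5].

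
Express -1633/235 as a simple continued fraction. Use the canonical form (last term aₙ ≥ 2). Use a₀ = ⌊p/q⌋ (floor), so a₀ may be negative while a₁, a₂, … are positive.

-1633 = -7*235 + 12
235 = 19*12 + 7
12 = 1*7 + 5
7 = 1*5 + 2
5 = 2*2 + 1
2 = 2*1 + 0  (stop)
So -1633/235 = [-7; 19, 1, 1, 2, 2].

[-7; 19, 1, 1, 2, 2]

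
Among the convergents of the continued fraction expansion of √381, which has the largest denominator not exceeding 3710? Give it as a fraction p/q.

40112/2055

√381 = [19; 1, 1, 12, 1, 1, 38, …] (period length 6).
Convergents:
  p_0/q_0 = 19/1
  p_1/q_1 = 20/1
  p_2/q_2 = 39/2
  p_3/q_3 = 488/25
  p_4/q_4 = 527/27
  p_5/q_5 = 1015/52
  p_6/q_6 = 39097/2003
  p_7/q_7 = 40112/2055
  p_8/q_8 = 79209/4058
q_7 = 2055 ≤ 3710 < 4058 = q_8, so the answer is 40112/2055.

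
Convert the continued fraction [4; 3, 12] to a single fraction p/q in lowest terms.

160/37

Using pₖ = aₖpₖ₋₁ + pₖ₋₂ and qₖ = aₖqₖ₋₁ + qₖ₋₂:
  k=0: a=4, p=4, q=1
  k=1: a=3, p=13, q=3
  k=2: a=12, p=160, q=37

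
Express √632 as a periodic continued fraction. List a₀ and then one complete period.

a₀ = ⌊√632⌋ = 25.
With m₀=0, d₀=1 and mₖ₊₁ = dₖaₖ − mₖ, dₖ₊₁ = (n − mₖ₊₁²)/dₖ, aₖ₊₁ = ⌊(a₀+mₖ₊₁)/dₖ₊₁⌋:
  k=1: m=25, d=7, a=7
  k=2: m=24, d=8, a=6
  k=3: m=24, d=7, a=7
  k=4: m=25, d=1, a=50
d=1 and a=2a₀=50 at k=4, so the next step gives (m, d) = (25, 7) again — its k=1 value — and the period has length 4.

[25; 7, 6, 7, 50]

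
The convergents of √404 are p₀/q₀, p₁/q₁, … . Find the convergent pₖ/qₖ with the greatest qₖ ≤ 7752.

√404 = [20; 10, 40, …] (period length 2).
Convergents:
  p_0/q_0 = 20/1
  p_1/q_1 = 201/10
  p_2/q_2 = 8060/401
  p_3/q_3 = 80801/4020
  p_4/q_4 = 3240100/161201
q_3 = 4020 ≤ 7752 < 161201 = q_4, so the answer is 80801/4020.

80801/4020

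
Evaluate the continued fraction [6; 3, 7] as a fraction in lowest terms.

Using pₖ = aₖpₖ₋₁ + pₖ₋₂ and qₖ = aₖqₖ₋₁ + qₖ₋₂:
  k=0: a=6, p=6, q=1
  k=1: a=3, p=19, q=3
  k=2: a=7, p=139, q=22

139/22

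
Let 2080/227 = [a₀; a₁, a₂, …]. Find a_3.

2

2080 = 9·227 + 37   →  a_0 = 9
227 = 6·37 + 5   →  a_1 = 6
37 = 7·5 + 2   →  a_2 = 7
5 = 2·2 + 1   →  a_3 = 2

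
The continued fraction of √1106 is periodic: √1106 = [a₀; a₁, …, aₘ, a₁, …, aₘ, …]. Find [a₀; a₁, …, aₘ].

[33; 3, 1, 8, 1, 3, 66]

a₀ = ⌊√1106⌋ = 33.
With m₀=0, d₀=1 and mₖ₊₁ = dₖaₖ − mₖ, dₖ₊₁ = (n − mₖ₊₁²)/dₖ, aₖ₊₁ = ⌊(a₀+mₖ₊₁)/dₖ₊₁⌋:
  k=1: m=33, d=17, a=3
  k=2: m=18, d=46, a=1
  k=3: m=28, d=7, a=8
  k=4: m=28, d=46, a=1
  k=5: m=18, d=17, a=3
  k=6: m=33, d=1, a=66
d=1 and a=2a₀=66 at k=6, so the next step gives (m, d) = (33, 17) again — its k=1 value — and the period has length 6.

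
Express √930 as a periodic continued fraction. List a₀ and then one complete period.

a₀ = ⌊√930⌋ = 30.
With m₀=0, d₀=1 and mₖ₊₁ = dₖaₖ − mₖ, dₖ₊₁ = (n − mₖ₊₁²)/dₖ, aₖ₊₁ = ⌊(a₀+mₖ₊₁)/dₖ₊₁⌋:
  k=1: m=30, d=30, a=2
  k=2: m=30, d=1, a=60
d=1 and a=2a₀=60 at k=2, so the next step gives (m, d) = (30, 30) again — its k=1 value — and the period has length 2.

[30; 2, 60]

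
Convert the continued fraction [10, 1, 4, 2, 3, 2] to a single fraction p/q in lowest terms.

941/87

Fold from the inside: start with 2/1.
  3 + 1/2 = 7/2
  2 + 2/7 = 16/7
  4 + 7/16 = 71/16
  1 + 16/71 = 87/71
  10 + 71/87 = 941/87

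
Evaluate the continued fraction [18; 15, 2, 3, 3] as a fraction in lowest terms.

6413/355

Fold from the inside: start with 3/1.
  3 + 1/3 = 10/3
  2 + 3/10 = 23/10
  15 + 10/23 = 355/23
  18 + 23/355 = 6413/355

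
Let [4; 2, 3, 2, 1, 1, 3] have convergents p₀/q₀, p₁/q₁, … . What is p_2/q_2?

Using pₖ = aₖpₖ₋₁ + pₖ₋₂, qₖ = aₖqₖ₋₁ + qₖ₋₂ (with p₋₁=1, p₋₂=0, q₋₁=0, q₋₂=1):
  k=0: a=4, p=4, q=1
  k=1: a=2, p=9, q=2
  k=2: a=3, p=31, q=7

31/7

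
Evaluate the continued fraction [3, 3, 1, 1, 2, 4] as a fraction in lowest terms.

259/79

Using pₖ = aₖpₖ₋₁ + pₖ₋₂ and qₖ = aₖqₖ₋₁ + qₖ₋₂:
  k=0: a=3, p=3, q=1
  k=1: a=3, p=10, q=3
  k=2: a=1, p=13, q=4
  k=3: a=1, p=23, q=7
  k=4: a=2, p=59, q=18
  k=5: a=4, p=259, q=79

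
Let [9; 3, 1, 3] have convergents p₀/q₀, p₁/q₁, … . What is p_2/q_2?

37/4

Using pₖ = aₖpₖ₋₁ + pₖ₋₂, qₖ = aₖqₖ₋₁ + qₖ₋₂ (with p₋₁=1, p₋₂=0, q₋₁=0, q₋₂=1):
  k=0: a=9, p=9, q=1
  k=1: a=3, p=28, q=3
  k=2: a=1, p=37, q=4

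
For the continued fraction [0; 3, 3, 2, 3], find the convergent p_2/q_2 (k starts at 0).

3/10

Using pₖ = aₖpₖ₋₁ + pₖ₋₂, qₖ = aₖqₖ₋₁ + qₖ₋₂ (with p₋₁=1, p₋₂=0, q₋₁=0, q₋₂=1):
  k=0: a=0, p=0, q=1
  k=1: a=3, p=1, q=3
  k=2: a=3, p=3, q=10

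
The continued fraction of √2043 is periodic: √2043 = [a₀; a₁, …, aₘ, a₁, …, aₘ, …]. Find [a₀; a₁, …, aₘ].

[45; 5, 90]

a₀ = ⌊√2043⌋ = 45.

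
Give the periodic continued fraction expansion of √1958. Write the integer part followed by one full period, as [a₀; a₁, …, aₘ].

[44; 4, 88]

a₀ = ⌊√1958⌋ = 44.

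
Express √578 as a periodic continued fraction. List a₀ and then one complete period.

[24; 24, 48]

a₀ = ⌊√578⌋ = 24.
With m₀=0, d₀=1 and mₖ₊₁ = dₖaₖ − mₖ, dₖ₊₁ = (n − mₖ₊₁²)/dₖ, aₖ₊₁ = ⌊(a₀+mₖ₊₁)/dₖ₊₁⌋:
  k=1: m=24, d=2, a=24
  k=2: m=24, d=1, a=48
d=1 and a=2a₀=48 at k=2, so the next step gives (m, d) = (24, 2) again — its k=1 value — and the period has length 2.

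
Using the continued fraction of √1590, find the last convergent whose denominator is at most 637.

25161/631

√1590 = [39; 1, 6, 1, 78, …] (period length 4).
Convergents:
  p_0/q_0 = 39/1
  p_1/q_1 = 40/1
  p_2/q_2 = 279/7
  p_3/q_3 = 319/8
  p_4/q_4 = 25161/631
  p_5/q_5 = 25480/639
q_4 = 631 ≤ 637 < 639 = q_5, so the answer is 25161/631.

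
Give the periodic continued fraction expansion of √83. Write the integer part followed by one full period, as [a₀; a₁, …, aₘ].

[9; 9, 18]

a₀ = ⌊√83⌋ = 9.
With m₀=0, d₀=1 and mₖ₊₁ = dₖaₖ − mₖ, dₖ₊₁ = (n − mₖ₊₁²)/dₖ, aₖ₊₁ = ⌊(a₀+mₖ₊₁)/dₖ₊₁⌋:
  k=1: m=9, d=2, a=9
  k=2: m=9, d=1, a=18
d=1 and a=2a₀=18 at k=2, so the next step gives (m, d) = (9, 2) again — its k=1 value — and the period has length 2.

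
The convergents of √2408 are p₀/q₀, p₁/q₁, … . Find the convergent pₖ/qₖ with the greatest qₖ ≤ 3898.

67375/1373

√2408 = [49; 14, 98, …] (period length 2).
Convergents:
  p_0/q_0 = 49/1
  p_1/q_1 = 687/14
  p_2/q_2 = 67375/1373
  p_3/q_3 = 943937/19236
q_2 = 1373 ≤ 3898 < 19236 = q_3, so the answer is 67375/1373.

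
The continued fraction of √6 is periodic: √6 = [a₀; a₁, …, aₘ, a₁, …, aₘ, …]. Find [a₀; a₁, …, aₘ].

[2; 2, 4]

a₀ = ⌊√6⌋ = 2.
With m₀=0, d₀=1 and mₖ₊₁ = dₖaₖ − mₖ, dₖ₊₁ = (n − mₖ₊₁²)/dₖ, aₖ₊₁ = ⌊(a₀+mₖ₊₁)/dₖ₊₁⌋:
  k=1: m=2, d=2, a=2
  k=2: m=2, d=1, a=4
d=1 and a=2a₀=4 at k=2, so the next step gives (m, d) = (2, 2) again — its k=1 value — and the period has length 2.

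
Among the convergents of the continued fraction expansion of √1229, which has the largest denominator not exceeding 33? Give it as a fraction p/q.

631/18

√1229 = [35; 17, 1, 1, 17, 70, …] (period length 5).
Convergents:
  p_0/q_0 = 35/1
  p_1/q_1 = 596/17
  p_2/q_2 = 631/18
  p_3/q_3 = 1227/35
q_2 = 18 ≤ 33 < 35 = q_3, so the answer is 631/18.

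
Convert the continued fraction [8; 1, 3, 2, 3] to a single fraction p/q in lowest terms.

272/31

Using pₖ = aₖpₖ₋₁ + pₖ₋₂ and qₖ = aₖqₖ₋₁ + qₖ₋₂:
  k=0: a=8, p=8, q=1
  k=1: a=1, p=9, q=1
  k=2: a=3, p=35, q=4
  k=3: a=2, p=79, q=9
  k=4: a=3, p=272, q=31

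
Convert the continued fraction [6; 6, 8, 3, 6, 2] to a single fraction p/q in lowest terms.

Fold from the inside: start with 2/1.
  6 + 1/2 = 13/2
  3 + 2/13 = 41/13
  8 + 13/41 = 341/41
  6 + 41/341 = 2087/341
  6 + 341/2087 = 12863/2087

12863/2087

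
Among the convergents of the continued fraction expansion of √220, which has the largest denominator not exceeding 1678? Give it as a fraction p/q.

√220 = [14; 1, 4, 1, 28, …] (period length 4).
Convergents:
  p_0/q_0 = 14/1
  p_1/q_1 = 15/1
  p_2/q_2 = 74/5
  p_3/q_3 = 89/6
  p_4/q_4 = 2566/173
  p_5/q_5 = 2655/179
  p_6/q_6 = 13186/889
  p_7/q_7 = 15841/1068
  p_8/q_8 = 456734/30793
q_7 = 1068 ≤ 1678 < 30793 = q_8, so the answer is 15841/1068.

15841/1068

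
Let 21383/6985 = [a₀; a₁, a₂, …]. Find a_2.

21383 = 3·6985 + 428   →  a_0 = 3
6985 = 16·428 + 137   →  a_1 = 16
428 = 3·137 + 17   →  a_2 = 3

3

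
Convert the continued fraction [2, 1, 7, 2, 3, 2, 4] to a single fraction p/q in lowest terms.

1726/599

Using pₖ = aₖpₖ₋₁ + pₖ₋₂ and qₖ = aₖqₖ₋₁ + qₖ₋₂:
  k=0: a=2, p=2, q=1
  k=1: a=1, p=3, q=1
  k=2: a=7, p=23, q=8
  k=3: a=2, p=49, q=17
  k=4: a=3, p=170, q=59
  k=5: a=2, p=389, q=135
  k=6: a=4, p=1726, q=599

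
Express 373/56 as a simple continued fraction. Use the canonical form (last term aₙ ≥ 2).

373 = 6×56 + 37
56 = 1×37 + 19
37 = 1×19 + 18
19 = 1×18 + 1
18 = 18×1 + 0  (stop)
So 373/56 = [6; 1, 1, 1, 18].

[6; 1, 1, 1, 18]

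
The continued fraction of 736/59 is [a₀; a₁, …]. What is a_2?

736 = 12·59 + 28   →  a_0 = 12
59 = 2·28 + 3   →  a_1 = 2
28 = 9·3 + 1   →  a_2 = 9

9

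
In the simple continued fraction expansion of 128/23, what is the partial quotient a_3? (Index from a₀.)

128 = 5·23 + 13   →  a_0 = 5
23 = 1·13 + 10   →  a_1 = 1
13 = 1·10 + 3   →  a_2 = 1
10 = 3·3 + 1   →  a_3 = 3

3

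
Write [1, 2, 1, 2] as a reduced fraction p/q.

Fold from the inside: start with 2/1.
  1 + 1/2 = 3/2
  2 + 2/3 = 8/3
  1 + 3/8 = 11/8

11/8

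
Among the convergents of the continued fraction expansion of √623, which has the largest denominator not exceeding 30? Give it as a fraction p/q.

√623 = [24; 1, 23, 1, 48, …] (period length 4).
Convergents:
  p_0/q_0 = 24/1
  p_1/q_1 = 25/1
  p_2/q_2 = 599/24
  p_3/q_3 = 624/25
  p_4/q_4 = 30551/1224
q_3 = 25 ≤ 30 < 1224 = q_4, so the answer is 624/25.

624/25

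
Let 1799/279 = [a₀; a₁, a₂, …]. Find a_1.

2

1799 = 6·279 + 125   →  a_0 = 6
279 = 2·125 + 29   →  a_1 = 2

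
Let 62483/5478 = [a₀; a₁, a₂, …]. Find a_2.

62483 = 11·5478 + 2225   →  a_0 = 11
5478 = 2·2225 + 1028   →  a_1 = 2
2225 = 2·1028 + 169   →  a_2 = 2

2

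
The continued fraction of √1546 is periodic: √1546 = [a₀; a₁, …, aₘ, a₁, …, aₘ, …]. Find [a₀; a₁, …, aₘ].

a₀ = ⌊√1546⌋ = 39.
With m₀=0, d₀=1 and mₖ₊₁ = dₖaₖ − mₖ, dₖ₊₁ = (n − mₖ₊₁²)/dₖ, aₖ₊₁ = ⌊(a₀+mₖ₊₁)/dₖ₊₁⌋:
  k=1: m=39, d=25, a=3
  k=2: m=36, d=10, a=7
  k=3: m=34, d=39, a=1
  k=4: m=5, d=39, a=1
  k=5: m=34, d=10, a=7
  k=6: m=36, d=25, a=3
  k=7: m=39, d=1, a=78
d=1 and a=2a₀=78 at k=7, so the next step gives (m, d) = (39, 25) again — its k=1 value — and the period has length 7.

[39; 3, 7, 1, 1, 7, 3, 78]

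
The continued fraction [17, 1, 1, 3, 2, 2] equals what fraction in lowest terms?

685/39

Using pₖ = aₖpₖ₋₁ + pₖ₋₂ and qₖ = aₖqₖ₋₁ + qₖ₋₂:
  k=0: a=17, p=17, q=1
  k=1: a=1, p=18, q=1
  k=2: a=1, p=35, q=2
  k=3: a=3, p=123, q=7
  k=4: a=2, p=281, q=16
  k=5: a=2, p=685, q=39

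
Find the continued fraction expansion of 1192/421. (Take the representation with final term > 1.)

[2; 1, 4, 1, 13, 5]

1192 = 2×421 + 350
421 = 1×350 + 71
350 = 4×71 + 66
71 = 1×66 + 5
66 = 13×5 + 1
5 = 5×1 + 0  (stop)
So 1192/421 = [2; 1, 4, 1, 13, 5].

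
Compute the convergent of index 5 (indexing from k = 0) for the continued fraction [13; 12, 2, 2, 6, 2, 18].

Using pₖ = aₖpₖ₋₁ + pₖ₋₂, qₖ = aₖqₖ₋₁ + qₖ₋₂ (with p₋₁=1, p₋₂=0, q₋₁=0, q₋₂=1):
  k=0: a=13, p=13, q=1
  k=1: a=12, p=157, q=12
  k=2: a=2, p=327, q=25
  k=3: a=2, p=811, q=62
  k=4: a=6, p=5193, q=397
  k=5: a=2, p=11197, q=856

11197/856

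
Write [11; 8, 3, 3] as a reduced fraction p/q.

Fold from the inside: start with 3/1.
  3 + 1/3 = 10/3
  8 + 3/10 = 83/10
  11 + 10/83 = 923/83

923/83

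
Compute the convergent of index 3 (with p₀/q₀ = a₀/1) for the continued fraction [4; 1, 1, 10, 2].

Using pₖ = aₖpₖ₋₁ + pₖ₋₂, qₖ = aₖqₖ₋₁ + qₖ₋₂ (with p₋₁=1, p₋₂=0, q₋₁=0, q₋₂=1):
  k=0: a=4, p=4, q=1
  k=1: a=1, p=5, q=1
  k=2: a=1, p=9, q=2
  k=3: a=10, p=95, q=21

95/21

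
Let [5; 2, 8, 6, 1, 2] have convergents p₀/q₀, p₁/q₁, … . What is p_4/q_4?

662/121

Using pₖ = aₖpₖ₋₁ + pₖ₋₂, qₖ = aₖqₖ₋₁ + qₖ₋₂ (with p₋₁=1, p₋₂=0, q₋₁=0, q₋₂=1):
  k=0: a=5, p=5, q=1
  k=1: a=2, p=11, q=2
  k=2: a=8, p=93, q=17
  k=3: a=6, p=569, q=104
  k=4: a=1, p=662, q=121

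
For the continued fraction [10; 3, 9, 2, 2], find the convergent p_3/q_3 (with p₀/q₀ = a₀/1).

609/59

Using pₖ = aₖpₖ₋₁ + pₖ₋₂, qₖ = aₖqₖ₋₁ + qₖ₋₂ (with p₋₁=1, p₋₂=0, q₋₁=0, q₋₂=1):
  k=0: a=10, p=10, q=1
  k=1: a=3, p=31, q=3
  k=2: a=9, p=289, q=28
  k=3: a=2, p=609, q=59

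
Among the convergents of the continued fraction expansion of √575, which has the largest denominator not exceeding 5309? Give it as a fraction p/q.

√575 = [23; 1, 46, …] (period length 2).
Convergents:
  p_0/q_0 = 23/1
  p_1/q_1 = 24/1
  p_2/q_2 = 1127/47
  p_3/q_3 = 1151/48
  p_4/q_4 = 54073/2255
  p_5/q_5 = 55224/2303
  p_6/q_6 = 2594377/108193
q_5 = 2303 ≤ 5309 < 108193 = q_6, so the answer is 55224/2303.

55224/2303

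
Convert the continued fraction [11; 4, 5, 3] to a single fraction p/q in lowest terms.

Fold from the inside: start with 3/1.
  5 + 1/3 = 16/3
  4 + 3/16 = 67/16
  11 + 16/67 = 753/67

753/67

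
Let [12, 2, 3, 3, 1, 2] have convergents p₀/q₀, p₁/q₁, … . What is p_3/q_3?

Using pₖ = aₖpₖ₋₁ + pₖ₋₂, qₖ = aₖqₖ₋₁ + qₖ₋₂ (with p₋₁=1, p₋₂=0, q₋₁=0, q₋₂=1):
  k=0: a=12, p=12, q=1
  k=1: a=2, p=25, q=2
  k=2: a=3, p=87, q=7
  k=3: a=3, p=286, q=23

286/23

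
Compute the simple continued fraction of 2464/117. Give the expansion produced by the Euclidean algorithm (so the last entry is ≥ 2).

2464 = 21*117 + 7
117 = 16*7 + 5
7 = 1*5 + 2
5 = 2*2 + 1
2 = 2*1 + 0  (stop)
So 2464/117 = [21; 16, 1, 2, 2].

[21; 16, 1, 2, 2]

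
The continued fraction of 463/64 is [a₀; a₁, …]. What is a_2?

3

463 = 7·64 + 15   →  a_0 = 7
64 = 4·15 + 4   →  a_1 = 4
15 = 3·4 + 3   →  a_2 = 3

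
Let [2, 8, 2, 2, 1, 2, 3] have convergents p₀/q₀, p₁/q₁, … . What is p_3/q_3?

89/42

Using pₖ = aₖpₖ₋₁ + pₖ₋₂, qₖ = aₖqₖ₋₁ + qₖ₋₂ (with p₋₁=1, p₋₂=0, q₋₁=0, q₋₂=1):
  k=0: a=2, p=2, q=1
  k=1: a=8, p=17, q=8
  k=2: a=2, p=36, q=17
  k=3: a=2, p=89, q=42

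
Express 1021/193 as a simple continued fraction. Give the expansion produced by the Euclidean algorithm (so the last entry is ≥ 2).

[5; 3, 2, 4, 6]

1021 = 5×193 + 56
193 = 3×56 + 25
56 = 2×25 + 6
25 = 4×6 + 1
6 = 6×1 + 0  (stop)
So 1021/193 = [5; 3, 2, 4, 6].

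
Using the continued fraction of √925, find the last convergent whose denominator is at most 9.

√925 = [30; 2, 2, 2, 2, 60, …] (period length 5).
Convergents:
  p_0/q_0 = 30/1
  p_1/q_1 = 61/2
  p_2/q_2 = 152/5
  p_3/q_3 = 365/12
q_2 = 5 ≤ 9 < 12 = q_3, so the answer is 152/5.

152/5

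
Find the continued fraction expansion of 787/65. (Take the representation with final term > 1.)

[12; 9, 3, 2]

787 = 12·65 + 7
65 = 9·7 + 2
7 = 3·2 + 1
2 = 2·1 + 0  (stop)
So 787/65 = [12; 9, 3, 2].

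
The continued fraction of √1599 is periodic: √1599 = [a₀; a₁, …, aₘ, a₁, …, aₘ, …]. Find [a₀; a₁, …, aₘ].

[39; 1, 78]

a₀ = ⌊√1599⌋ = 39.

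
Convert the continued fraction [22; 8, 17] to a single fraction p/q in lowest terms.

3031/137

Fold from the inside: start with 17/1.
  8 + 1/17 = 137/17
  22 + 17/137 = 3031/137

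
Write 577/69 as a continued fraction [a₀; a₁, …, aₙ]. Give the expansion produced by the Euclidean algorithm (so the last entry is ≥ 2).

[8; 2, 1, 3, 6]

577 = 8*69 + 25
69 = 2*25 + 19
25 = 1*19 + 6
19 = 3*6 + 1
6 = 6*1 + 0  (stop)
So 577/69 = [8; 2, 1, 3, 6].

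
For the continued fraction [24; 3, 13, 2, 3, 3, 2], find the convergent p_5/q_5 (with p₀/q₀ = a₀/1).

Using pₖ = aₖpₖ₋₁ + pₖ₋₂, qₖ = aₖqₖ₋₁ + qₖ₋₂ (with p₋₁=1, p₋₂=0, q₋₁=0, q₋₂=1):
  k=0: a=24, p=24, q=1
  k=1: a=3, p=73, q=3
  k=2: a=13, p=973, q=40
  k=3: a=2, p=2019, q=83
  k=4: a=3, p=7030, q=289
  k=5: a=3, p=23109, q=950

23109/950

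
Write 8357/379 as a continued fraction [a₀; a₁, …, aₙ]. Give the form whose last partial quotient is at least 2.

[22; 19, 1, 18]

8357 = 22×379 + 19
379 = 19×19 + 18
19 = 1×18 + 1
18 = 18×1 + 0  (stop)
So 8357/379 = [22; 19, 1, 18].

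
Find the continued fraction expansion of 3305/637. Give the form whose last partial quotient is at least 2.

[5; 5, 3, 4, 9]

3305 = 5×637 + 120
637 = 5×120 + 37
120 = 3×37 + 9
37 = 4×9 + 1
9 = 9×1 + 0  (stop)
So 3305/637 = [5; 5, 3, 4, 9].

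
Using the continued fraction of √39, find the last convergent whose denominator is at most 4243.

√39 = [6; 4, 12, …] (period length 2).
Convergents:
  p_0/q_0 = 6/1
  p_1/q_1 = 25/4
  p_2/q_2 = 306/49
  p_3/q_3 = 1249/200
  p_4/q_4 = 15294/2449
  p_5/q_5 = 62425/9996
q_4 = 2449 ≤ 4243 < 9996 = q_5, so the answer is 15294/2449.

15294/2449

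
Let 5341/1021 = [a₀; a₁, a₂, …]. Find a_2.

5341 = 5·1021 + 236   →  a_0 = 5
1021 = 4·236 + 77   →  a_1 = 4
236 = 3·77 + 5   →  a_2 = 3

3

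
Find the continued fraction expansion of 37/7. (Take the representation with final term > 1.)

37 = 5*7 + 2
7 = 3*2 + 1
2 = 2*1 + 0  (stop)
So 37/7 = [5; 3, 2].

[5; 3, 2]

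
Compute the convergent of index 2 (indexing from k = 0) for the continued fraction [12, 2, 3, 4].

87/7

Using pₖ = aₖpₖ₋₁ + pₖ₋₂, qₖ = aₖqₖ₋₁ + qₖ₋₂ (with p₋₁=1, p₋₂=0, q₋₁=0, q₋₂=1):
  k=0: a=12, p=12, q=1
  k=1: a=2, p=25, q=2
  k=2: a=3, p=87, q=7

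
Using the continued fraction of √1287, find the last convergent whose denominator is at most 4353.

144109/4017

√1287 = [35; 1, 6, 1, 70, …] (period length 4).
Convergents:
  p_0/q_0 = 35/1
  p_1/q_1 = 36/1
  p_2/q_2 = 251/7
  p_3/q_3 = 287/8
  p_4/q_4 = 20341/567
  p_5/q_5 = 20628/575
  p_6/q_6 = 144109/4017
  p_7/q_7 = 164737/4592
q_6 = 4017 ≤ 4353 < 4592 = q_7, so the answer is 144109/4017.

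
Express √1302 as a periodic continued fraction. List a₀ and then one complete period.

[36; 12, 72]

a₀ = ⌊√1302⌋ = 36.
With m₀=0, d₀=1 and mₖ₊₁ = dₖaₖ − mₖ, dₖ₊₁ = (n − mₖ₊₁²)/dₖ, aₖ₊₁ = ⌊(a₀+mₖ₊₁)/dₖ₊₁⌋:
  k=1: m=36, d=6, a=12
  k=2: m=36, d=1, a=72
d=1 and a=2a₀=72 at k=2, so the next step gives (m, d) = (36, 6) again — its k=1 value — and the period has length 2.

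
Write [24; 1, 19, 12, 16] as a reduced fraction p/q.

Fold from the inside: start with 16/1.
  12 + 1/16 = 193/16
  19 + 16/193 = 3683/193
  1 + 193/3683 = 3876/3683
  24 + 3683/3876 = 96707/3876

96707/3876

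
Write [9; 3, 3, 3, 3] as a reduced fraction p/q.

1014/109

Fold from the inside: start with 3/1.
  3 + 1/3 = 10/3
  3 + 3/10 = 33/10
  3 + 10/33 = 109/33
  9 + 33/109 = 1014/109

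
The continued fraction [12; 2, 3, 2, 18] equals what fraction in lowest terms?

Using pₖ = aₖpₖ₋₁ + pₖ₋₂ and qₖ = aₖqₖ₋₁ + qₖ₋₂:
  k=0: a=12, p=12, q=1
  k=1: a=2, p=25, q=2
  k=2: a=3, p=87, q=7
  k=3: a=2, p=199, q=16
  k=4: a=18, p=3669, q=295

3669/295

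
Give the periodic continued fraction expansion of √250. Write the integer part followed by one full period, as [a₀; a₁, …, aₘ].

a₀ = ⌊√250⌋ = 15.
With m₀=0, d₀=1 and mₖ₊₁ = dₖaₖ − mₖ, dₖ₊₁ = (n − mₖ₊₁²)/dₖ, aₖ₊₁ = ⌊(a₀+mₖ₊₁)/dₖ₊₁⌋:
  k=1: m=15, d=25, a=1
  k=2: m=10, d=6, a=4
  k=3: m=14, d=9, a=3
  k=4: m=13, d=9, a=3
  k=5: m=14, d=6, a=4
  k=6: m=10, d=25, a=1
  k=7: m=15, d=1, a=30
d=1 and a=2a₀=30 at k=7, so the next step gives (m, d) = (15, 25) again — its k=1 value — and the period has length 7.

[15; 1, 4, 3, 3, 4, 1, 30]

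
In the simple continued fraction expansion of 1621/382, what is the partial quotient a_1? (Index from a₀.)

4

1621 = 4·382 + 93   →  a_0 = 4
382 = 4·93 + 10   →  a_1 = 4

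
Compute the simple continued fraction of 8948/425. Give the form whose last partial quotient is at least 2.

8948 = 21·425 + 23
425 = 18·23 + 11
23 = 2·11 + 1
11 = 11·1 + 0  (stop)
So 8948/425 = [21; 18, 2, 11].

[21; 18, 2, 11]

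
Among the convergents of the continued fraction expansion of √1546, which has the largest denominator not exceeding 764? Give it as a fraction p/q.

√1546 = [39; 3, 7, 1, 1, 7, 3, 78, …] (period length 7).
Convergents:
  p_0/q_0 = 39/1
  p_1/q_1 = 118/3
  p_2/q_2 = 865/22
  p_3/q_3 = 983/25
  p_4/q_4 = 1848/47
  p_5/q_5 = 13919/354
  p_6/q_6 = 43605/1109
q_5 = 354 ≤ 764 < 1109 = q_6, so the answer is 13919/354.

13919/354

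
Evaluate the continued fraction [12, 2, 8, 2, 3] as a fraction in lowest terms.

Using pₖ = aₖpₖ₋₁ + pₖ₋₂ and qₖ = aₖqₖ₋₁ + qₖ₋₂:
  k=0: a=12, p=12, q=1
  k=1: a=2, p=25, q=2
  k=2: a=8, p=212, q=17
  k=3: a=2, p=449, q=36
  k=4: a=3, p=1559, q=125

1559/125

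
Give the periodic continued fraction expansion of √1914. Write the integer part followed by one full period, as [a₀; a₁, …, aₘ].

a₀ = ⌊√1914⌋ = 43.
With m₀=0, d₀=1 and mₖ₊₁ = dₖaₖ − mₖ, dₖ₊₁ = (n − mₖ₊₁²)/dₖ, aₖ₊₁ = ⌊(a₀+mₖ₊₁)/dₖ₊₁⌋:
  k=1: m=43, d=65, a=1
  k=2: m=22, d=22, a=2
  k=3: m=22, d=65, a=1
  k=4: m=43, d=1, a=86
d=1 and a=2a₀=86 at k=4, so the next step gives (m, d) = (43, 65) again — its k=1 value — and the period has length 4.

[43; 1, 2, 1, 86]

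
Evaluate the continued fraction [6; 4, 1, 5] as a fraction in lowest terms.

Using pₖ = aₖpₖ₋₁ + pₖ₋₂ and qₖ = aₖqₖ₋₁ + qₖ₋₂:
  k=0: a=6, p=6, q=1
  k=1: a=4, p=25, q=4
  k=2: a=1, p=31, q=5
  k=3: a=5, p=180, q=29

180/29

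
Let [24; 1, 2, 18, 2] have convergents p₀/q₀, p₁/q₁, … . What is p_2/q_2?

Using pₖ = aₖpₖ₋₁ + pₖ₋₂, qₖ = aₖqₖ₋₁ + qₖ₋₂ (with p₋₁=1, p₋₂=0, q₋₁=0, q₋₂=1):
  k=0: a=24, p=24, q=1
  k=1: a=1, p=25, q=1
  k=2: a=2, p=74, q=3

74/3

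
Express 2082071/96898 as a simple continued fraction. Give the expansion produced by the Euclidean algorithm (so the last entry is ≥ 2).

2082071 = 21·96898 + 47213
96898 = 2·47213 + 2472
47213 = 19·2472 + 245
2472 = 10·245 + 22
245 = 11·22 + 3
22 = 7·3 + 1
3 = 3·1 + 0  (stop)
So 2082071/96898 = [21; 2, 19, 10, 11, 7, 3].

[21; 2, 19, 10, 11, 7, 3]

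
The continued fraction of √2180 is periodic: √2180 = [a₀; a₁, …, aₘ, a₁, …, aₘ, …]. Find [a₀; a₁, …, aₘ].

[46; 1, 2, 4, 2, 1, 92]

a₀ = ⌊√2180⌋ = 46.
With m₀=0, d₀=1 and mₖ₊₁ = dₖaₖ − mₖ, dₖ₊₁ = (n − mₖ₊₁²)/dₖ, aₖ₊₁ = ⌊(a₀+mₖ₊₁)/dₖ₊₁⌋:
  k=1: m=46, d=64, a=1
  k=2: m=18, d=29, a=2
  k=3: m=40, d=20, a=4
  k=4: m=40, d=29, a=2
  k=5: m=18, d=64, a=1
  k=6: m=46, d=1, a=92
d=1 and a=2a₀=92 at k=6, so the next step gives (m, d) = (46, 64) again — its k=1 value — and the period has length 6.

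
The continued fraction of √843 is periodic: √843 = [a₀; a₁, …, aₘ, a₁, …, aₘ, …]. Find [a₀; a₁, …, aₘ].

[29; 29, 58]

a₀ = ⌊√843⌋ = 29.
With m₀=0, d₀=1 and mₖ₊₁ = dₖaₖ − mₖ, dₖ₊₁ = (n − mₖ₊₁²)/dₖ, aₖ₊₁ = ⌊(a₀+mₖ₊₁)/dₖ₊₁⌋:
  k=1: m=29, d=2, a=29
  k=2: m=29, d=1, a=58
d=1 and a=2a₀=58 at k=2, so the next step gives (m, d) = (29, 2) again — its k=1 value — and the period has length 2.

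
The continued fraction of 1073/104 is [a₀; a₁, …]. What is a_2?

6

1073 = 10·104 + 33   →  a_0 = 10
104 = 3·33 + 5   →  a_1 = 3
33 = 6·5 + 3   →  a_2 = 6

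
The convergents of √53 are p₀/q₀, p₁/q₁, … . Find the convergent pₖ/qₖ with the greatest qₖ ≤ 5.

29/4

√53 = [7; 3, 1, 1, 3, 14, …] (period length 5).
Convergents:
  p_0/q_0 = 7/1
  p_1/q_1 = 22/3
  p_2/q_2 = 29/4
  p_3/q_3 = 51/7
q_2 = 4 ≤ 5 < 7 = q_3, so the answer is 29/4.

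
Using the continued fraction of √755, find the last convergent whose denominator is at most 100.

1209/44

√755 = [27; 2, 10, 2, 54, …] (period length 4).
Convergents:
  p_0/q_0 = 27/1
  p_1/q_1 = 55/2
  p_2/q_2 = 577/21
  p_3/q_3 = 1209/44
  p_4/q_4 = 65863/2397
q_3 = 44 ≤ 100 < 2397 = q_4, so the answer is 1209/44.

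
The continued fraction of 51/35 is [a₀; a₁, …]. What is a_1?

2

51 = 1·35 + 16   →  a_0 = 1
35 = 2·16 + 3   →  a_1 = 2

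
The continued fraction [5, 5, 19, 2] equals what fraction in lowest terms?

Using pₖ = aₖpₖ₋₁ + pₖ₋₂ and qₖ = aₖqₖ₋₁ + qₖ₋₂:
  k=0: a=5, p=5, q=1
  k=1: a=5, p=26, q=5
  k=2: a=19, p=499, q=96
  k=3: a=2, p=1024, q=197

1024/197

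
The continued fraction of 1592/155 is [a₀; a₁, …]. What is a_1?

1592 = 10·155 + 42   →  a_0 = 10
155 = 3·42 + 29   →  a_1 = 3

3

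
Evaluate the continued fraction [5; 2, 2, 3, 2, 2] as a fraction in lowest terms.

514/95

Using pₖ = aₖpₖ₋₁ + pₖ₋₂ and qₖ = aₖqₖ₋₁ + qₖ₋₂:
  k=0: a=5, p=5, q=1
  k=1: a=2, p=11, q=2
  k=2: a=2, p=27, q=5
  k=3: a=3, p=92, q=17
  k=4: a=2, p=211, q=39
  k=5: a=2, p=514, q=95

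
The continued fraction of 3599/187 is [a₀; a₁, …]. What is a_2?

3599 = 19·187 + 46   →  a_0 = 19
187 = 4·46 + 3   →  a_1 = 4
46 = 15·3 + 1   →  a_2 = 15

15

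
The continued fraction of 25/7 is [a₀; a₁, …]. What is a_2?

1

25 = 3·7 + 4   →  a_0 = 3
7 = 1·4 + 3   →  a_1 = 1
4 = 1·3 + 1   →  a_2 = 1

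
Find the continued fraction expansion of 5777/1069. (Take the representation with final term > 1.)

5777 = 5*1069 + 432
1069 = 2*432 + 205
432 = 2*205 + 22
205 = 9*22 + 7
22 = 3*7 + 1
7 = 7*1 + 0  (stop)
So 5777/1069 = [5; 2, 2, 9, 3, 7].

[5; 2, 2, 9, 3, 7]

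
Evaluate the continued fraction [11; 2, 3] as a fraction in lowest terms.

Using pₖ = aₖpₖ₋₁ + pₖ₋₂ and qₖ = aₖqₖ₋₁ + qₖ₋₂:
  k=0: a=11, p=11, q=1
  k=1: a=2, p=23, q=2
  k=2: a=3, p=80, q=7

80/7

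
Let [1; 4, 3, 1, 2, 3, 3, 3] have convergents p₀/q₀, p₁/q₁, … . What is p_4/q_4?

58/47

Using pₖ = aₖpₖ₋₁ + pₖ₋₂, qₖ = aₖqₖ₋₁ + qₖ₋₂ (with p₋₁=1, p₋₂=0, q₋₁=0, q₋₂=1):
  k=0: a=1, p=1, q=1
  k=1: a=4, p=5, q=4
  k=2: a=3, p=16, q=13
  k=3: a=1, p=21, q=17
  k=4: a=2, p=58, q=47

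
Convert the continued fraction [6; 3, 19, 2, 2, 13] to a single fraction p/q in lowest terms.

25102/3967

Fold from the inside: start with 13/1.
  2 + 1/13 = 27/13
  2 + 13/27 = 67/27
  19 + 27/67 = 1300/67
  3 + 67/1300 = 3967/1300
  6 + 1300/3967 = 25102/3967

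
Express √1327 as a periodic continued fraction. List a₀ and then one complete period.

a₀ = ⌊√1327⌋ = 36.
With m₀=0, d₀=1 and mₖ₊₁ = dₖaₖ − mₖ, dₖ₊₁ = (n − mₖ₊₁²)/dₖ, aₖ₊₁ = ⌊(a₀+mₖ₊₁)/dₖ₊₁⌋:
  k=1: m=36, d=31, a=2
  k=2: m=26, d=21, a=2
  k=3: m=16, d=51, a=1
  k=4: m=35, d=2, a=35
  k=5: m=35, d=51, a=1
  k=6: m=16, d=21, a=2
  k=7: m=26, d=31, a=2
  k=8: m=36, d=1, a=72
d=1 and a=2a₀=72 at k=8, so the next step gives (m, d) = (36, 31) again — its k=1 value — and the period has length 8.

[36; 2, 2, 1, 35, 1, 2, 2, 72]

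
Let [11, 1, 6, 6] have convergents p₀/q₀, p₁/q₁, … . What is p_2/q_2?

83/7

Using pₖ = aₖpₖ₋₁ + pₖ₋₂, qₖ = aₖqₖ₋₁ + qₖ₋₂ (with p₋₁=1, p₋₂=0, q₋₁=0, q₋₂=1):
  k=0: a=11, p=11, q=1
  k=1: a=1, p=12, q=1
  k=2: a=6, p=83, q=7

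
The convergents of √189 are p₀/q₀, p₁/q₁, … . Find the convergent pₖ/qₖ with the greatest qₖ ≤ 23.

√189 = [13; 1, 2, 1, 26, …] (period length 4).
Convergents:
  p_0/q_0 = 13/1
  p_1/q_1 = 14/1
  p_2/q_2 = 41/3
  p_3/q_3 = 55/4
  p_4/q_4 = 1471/107
q_3 = 4 ≤ 23 < 107 = q_4, so the answer is 55/4.

55/4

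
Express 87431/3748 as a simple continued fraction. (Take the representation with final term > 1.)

87431 = 23·3748 + 1227
3748 = 3·1227 + 67
1227 = 18·67 + 21
67 = 3·21 + 4
21 = 5·4 + 1
4 = 4·1 + 0  (stop)
So 87431/3748 = [23; 3, 18, 3, 5, 4].

[23; 3, 18, 3, 5, 4]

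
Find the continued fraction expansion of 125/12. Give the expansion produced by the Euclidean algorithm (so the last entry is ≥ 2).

125 = 10*12 + 5
12 = 2*5 + 2
5 = 2*2 + 1
2 = 2*1 + 0  (stop)
So 125/12 = [10; 2, 2, 2].

[10; 2, 2, 2]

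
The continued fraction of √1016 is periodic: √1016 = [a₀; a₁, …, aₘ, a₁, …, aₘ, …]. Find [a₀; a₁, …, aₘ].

a₀ = ⌊√1016⌋ = 31.
With m₀=0, d₀=1 and mₖ₊₁ = dₖaₖ − mₖ, dₖ₊₁ = (n − mₖ₊₁²)/dₖ, aₖ₊₁ = ⌊(a₀+mₖ₊₁)/dₖ₊₁⌋:
  k=1: m=31, d=55, a=1
  k=2: m=24, d=8, a=6
  k=3: m=24, d=55, a=1
  k=4: m=31, d=1, a=62
d=1 and a=2a₀=62 at k=4, so the next step gives (m, d) = (31, 55) again — its k=1 value — and the period has length 4.

[31; 1, 6, 1, 62]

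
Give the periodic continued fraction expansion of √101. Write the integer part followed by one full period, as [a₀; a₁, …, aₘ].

[10; 20]

a₀ = ⌊√101⌋ = 10.
With m₀=0, d₀=1 and mₖ₊₁ = dₖaₖ − mₖ, dₖ₊₁ = (n − mₖ₊₁²)/dₖ, aₖ₊₁ = ⌊(a₀+mₖ₊₁)/dₖ₊₁⌋:
  k=1: m=10, d=1, a=20
d=1 and a=2a₀=20 at k=1, so the next step gives (m, d) = (10, 1) again — its k=1 value — and the period has length 1.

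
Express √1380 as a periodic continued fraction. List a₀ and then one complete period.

[37; 6, 1, 2, 1, 6, 74]

a₀ = ⌊√1380⌋ = 37.
With m₀=0, d₀=1 and mₖ₊₁ = dₖaₖ − mₖ, dₖ₊₁ = (n − mₖ₊₁²)/dₖ, aₖ₊₁ = ⌊(a₀+mₖ₊₁)/dₖ₊₁⌋:
  k=1: m=37, d=11, a=6
  k=2: m=29, d=49, a=1
  k=3: m=20, d=20, a=2
  k=4: m=20, d=49, a=1
  k=5: m=29, d=11, a=6
  k=6: m=37, d=1, a=74
d=1 and a=2a₀=74 at k=6, so the next step gives (m, d) = (37, 11) again — its k=1 value — and the period has length 6.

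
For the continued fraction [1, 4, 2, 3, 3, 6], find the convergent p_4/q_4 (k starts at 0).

Using pₖ = aₖpₖ₋₁ + pₖ₋₂, qₖ = aₖqₖ₋₁ + qₖ₋₂ (with p₋₁=1, p₋₂=0, q₋₁=0, q₋₂=1):
  k=0: a=1, p=1, q=1
  k=1: a=4, p=5, q=4
  k=2: a=2, p=11, q=9
  k=3: a=3, p=38, q=31
  k=4: a=3, p=125, q=102

125/102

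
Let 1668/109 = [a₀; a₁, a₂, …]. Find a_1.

1668 = 15·109 + 33   →  a_0 = 15
109 = 3·33 + 10   →  a_1 = 3

3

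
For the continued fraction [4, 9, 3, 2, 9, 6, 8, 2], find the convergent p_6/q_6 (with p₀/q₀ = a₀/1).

Using pₖ = aₖpₖ₋₁ + pₖ₋₂, qₖ = aₖqₖ₋₁ + qₖ₋₂ (with p₋₁=1, p₋₂=0, q₋₁=0, q₋₂=1):
  k=0: a=4, p=4, q=1
  k=1: a=9, p=37, q=9
  k=2: a=3, p=115, q=28
  k=3: a=2, p=267, q=65
  k=4: a=9, p=2518, q=613
  k=5: a=6, p=15375, q=3743
  k=6: a=8, p=125518, q=30557

125518/30557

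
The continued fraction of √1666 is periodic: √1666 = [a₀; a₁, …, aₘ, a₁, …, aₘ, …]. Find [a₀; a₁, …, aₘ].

[40; 1, 4, 2, 4, 1, 80]

a₀ = ⌊√1666⌋ = 40.
With m₀=0, d₀=1 and mₖ₊₁ = dₖaₖ − mₖ, dₖ₊₁ = (n − mₖ₊₁²)/dₖ, aₖ₊₁ = ⌊(a₀+mₖ₊₁)/dₖ₊₁⌋:
  k=1: m=40, d=66, a=1
  k=2: m=26, d=15, a=4
  k=3: m=34, d=34, a=2
  k=4: m=34, d=15, a=4
  k=5: m=26, d=66, a=1
  k=6: m=40, d=1, a=80
d=1 and a=2a₀=80 at k=6, so the next step gives (m, d) = (40, 66) again — its k=1 value — and the period has length 6.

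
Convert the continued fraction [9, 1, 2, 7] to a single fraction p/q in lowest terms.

Using pₖ = aₖpₖ₋₁ + pₖ₋₂ and qₖ = aₖqₖ₋₁ + qₖ₋₂:
  k=0: a=9, p=9, q=1
  k=1: a=1, p=10, q=1
  k=2: a=2, p=29, q=3
  k=3: a=7, p=213, q=22

213/22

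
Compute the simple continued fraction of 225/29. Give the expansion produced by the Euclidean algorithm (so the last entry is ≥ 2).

[7; 1, 3, 7]

225 = 7×29 + 22
29 = 1×22 + 7
22 = 3×7 + 1
7 = 7×1 + 0  (stop)
So 225/29 = [7; 1, 3, 7].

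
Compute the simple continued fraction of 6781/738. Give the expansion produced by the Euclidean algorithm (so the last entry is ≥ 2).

6781 = 9*738 + 139
738 = 5*139 + 43
139 = 3*43 + 10
43 = 4*10 + 3
10 = 3*3 + 1
3 = 3*1 + 0  (stop)
So 6781/738 = [9; 5, 3, 4, 3, 3].

[9; 5, 3, 4, 3, 3]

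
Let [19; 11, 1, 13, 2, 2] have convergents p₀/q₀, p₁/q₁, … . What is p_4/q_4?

Using pₖ = aₖpₖ₋₁ + pₖ₋₂, qₖ = aₖqₖ₋₁ + qₖ₋₂ (with p₋₁=1, p₋₂=0, q₋₁=0, q₋₂=1):
  k=0: a=19, p=19, q=1
  k=1: a=11, p=210, q=11
  k=2: a=1, p=229, q=12
  k=3: a=13, p=3187, q=167
  k=4: a=2, p=6603, q=346

6603/346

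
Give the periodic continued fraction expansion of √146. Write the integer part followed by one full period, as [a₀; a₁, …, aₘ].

[12; 12, 24]

a₀ = ⌊√146⌋ = 12.
With m₀=0, d₀=1 and mₖ₊₁ = dₖaₖ − mₖ, dₖ₊₁ = (n − mₖ₊₁²)/dₖ, aₖ₊₁ = ⌊(a₀+mₖ₊₁)/dₖ₊₁⌋:
  k=1: m=12, d=2, a=12
  k=2: m=12, d=1, a=24
d=1 and a=2a₀=24 at k=2, so the next step gives (m, d) = (12, 2) again — its k=1 value — and the period has length 2.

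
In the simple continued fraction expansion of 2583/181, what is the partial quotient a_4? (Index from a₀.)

3

2583 = 14·181 + 49   →  a_0 = 14
181 = 3·49 + 34   →  a_1 = 3
49 = 1·34 + 15   →  a_2 = 1
34 = 2·15 + 4   →  a_3 = 2
15 = 3·4 + 3   →  a_4 = 3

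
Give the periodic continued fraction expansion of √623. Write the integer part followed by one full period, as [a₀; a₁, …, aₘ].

a₀ = ⌊√623⌋ = 24.
With m₀=0, d₀=1 and mₖ₊₁ = dₖaₖ − mₖ, dₖ₊₁ = (n − mₖ₊₁²)/dₖ, aₖ₊₁ = ⌊(a₀+mₖ₊₁)/dₖ₊₁⌋:
  k=1: m=24, d=47, a=1
  k=2: m=23, d=2, a=23
  k=3: m=23, d=47, a=1
  k=4: m=24, d=1, a=48
d=1 and a=2a₀=48 at k=4, so the next step gives (m, d) = (24, 47) again — its k=1 value — and the period has length 4.

[24; 1, 23, 1, 48]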